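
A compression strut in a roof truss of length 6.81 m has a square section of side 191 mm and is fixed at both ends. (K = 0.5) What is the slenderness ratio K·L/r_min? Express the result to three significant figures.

λ ≈ 61.8

I = a⁴/12 = 191⁴/12 = 1.109×10^8 mm⁴
A = 3.648×10^4 mm²;  r_min = √(I/A) = √(1.109×10^8/3.648×10^4) = 55.14 mm
L_e = K·L = 0.5 × 6.81 m = 3.405 m = 3405.0 mm
λ = L_e / r_min = 3405.0 / 55.14 = 61.8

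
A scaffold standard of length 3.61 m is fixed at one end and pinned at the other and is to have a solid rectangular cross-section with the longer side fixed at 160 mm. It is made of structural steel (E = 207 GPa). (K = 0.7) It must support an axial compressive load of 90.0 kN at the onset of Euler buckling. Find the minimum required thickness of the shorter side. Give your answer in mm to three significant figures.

L_e = K·L = 0.7 × 3.61 = 2.527 m
Required I = P_cr·L_e²/(π²E) = 9.000×10^4 × 2.527² / (π² × 2.07×10^11) = 2.813×10^-7 m⁴
I_req = 2.813×10^5 mm⁴
Rectangle, weak axis: I_min = h·b³/12 with h = 160 mm fixed  ⇒  b = (12I/h)^(1/3) = 27.6 mm

b ≈ 27.6 mm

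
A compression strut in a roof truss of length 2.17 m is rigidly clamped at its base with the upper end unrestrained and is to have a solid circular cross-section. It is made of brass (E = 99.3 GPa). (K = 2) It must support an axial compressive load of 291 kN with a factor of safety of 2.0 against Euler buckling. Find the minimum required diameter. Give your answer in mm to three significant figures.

d ≈ 123 mm

Required P_cr = n·P = 2.0 × 291 = 582.0 kN
L_e = K·L = 2 × 2.17 = 4.340 m
Required I = P_cr·L_e²/(π²E) = 5.820×10^5 × 4.340² / (π² × 9.93×10^10) = 1.119×10^-5 m⁴
I_req = 1.119×10^7 mm⁴
Solid circle: I = πd⁴/64  ⇒  d = (64I/π)^(1/4) = (64×1.119×10^7/π)^(1/4) = 123 mm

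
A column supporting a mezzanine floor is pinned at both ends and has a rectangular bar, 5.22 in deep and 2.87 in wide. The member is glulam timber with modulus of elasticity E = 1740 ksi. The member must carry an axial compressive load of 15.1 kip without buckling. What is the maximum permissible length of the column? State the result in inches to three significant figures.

L_max ≈ 108 in

Buckling occurs about the weak axis: I_min = h·b³/12 with b = 2.87 in (the shorter side).
I_min = 5.22×2.87³/12 = 10.28 in⁴
At the buckling limit P_cr = P = 1.510×10^4 lb
From P_cr = π²EI/(K·L)²:  L = (1/K)·√(π²EI/P_cr) = (1/1)·√(π²×1.74×10^6×10.28/1.510×10^4)
L = 108 in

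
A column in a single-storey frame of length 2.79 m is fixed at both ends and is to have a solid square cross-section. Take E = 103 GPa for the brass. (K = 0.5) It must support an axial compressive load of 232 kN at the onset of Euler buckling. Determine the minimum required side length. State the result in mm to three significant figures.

L_e = K·L = 0.5 × 2.79 = 1.395 m
Required I = P_cr·L_e²/(π²E) = 2.320×10^5 × 1.395² / (π² × 1.03×10^11) = 4.441×10^-7 m⁴
I_req = 4.441×10^5 mm⁴
Solid square: I = a⁴/12  ⇒  a = (12I)^(1/4) = (12×4.441×10^5)^(1/4) = 48.0 mm

a ≈ 48.0 mm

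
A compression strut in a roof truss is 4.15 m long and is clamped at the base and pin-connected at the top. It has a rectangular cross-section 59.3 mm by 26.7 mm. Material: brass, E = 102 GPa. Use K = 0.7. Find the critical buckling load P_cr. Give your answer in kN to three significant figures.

Buckling occurs about the weak axis: I_min = h·b³/12 with b = 26.7 mm (the shorter side).
I_min = 59.3×26.7³/12 = 9.406×10^4 mm⁴
I = 9.406×10^4 mm⁴ = 9.406×10^-8 m⁴
Effective length L_e = K·L = 0.7 × 4.15 = 2.905 m
P_cr = π²EI / L_e² = π² × 102×10⁹ × 9.406×10^-8 / 2.905² = 1.122×10^4 N

P_cr ≈ 11.2 kN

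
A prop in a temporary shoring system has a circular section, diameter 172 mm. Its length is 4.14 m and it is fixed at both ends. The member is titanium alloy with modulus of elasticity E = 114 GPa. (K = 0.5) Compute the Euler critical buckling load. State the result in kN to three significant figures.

P_cr ≈ 11300 kN

I = πd⁴/64 = π×172⁴/64 = 4.296×10^7 mm⁴
I = 4.296×10^7 mm⁴ = 4.296×10^-5 m⁴
Effective length L_e = K·L = 0.5 × 4.14 = 2.070 m
P_cr = π²EI / L_e² = π² × 114×10⁹ × 4.296×10^-5 / 2.070² = 1.128×10^7 N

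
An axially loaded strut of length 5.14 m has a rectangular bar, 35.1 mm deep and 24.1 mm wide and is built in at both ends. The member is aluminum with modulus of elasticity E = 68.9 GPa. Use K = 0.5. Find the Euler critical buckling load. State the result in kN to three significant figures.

Buckling occurs about the weak axis: I_min = h·b³/12 with b = 24.1 mm (the shorter side).
I_min = 35.1×24.1³/12 = 4.094×10^4 mm⁴
I = 4.094×10^4 mm⁴ = 4.094×10^-8 m⁴
Effective length L_e = K·L = 0.5 × 5.14 = 2.570 m
P_cr = π²EI / L_e² = π² × 68.9×10⁹ × 4.094×10^-8 / 2.570² = 4.215×10^3 N

P_cr ≈ 4.22 kN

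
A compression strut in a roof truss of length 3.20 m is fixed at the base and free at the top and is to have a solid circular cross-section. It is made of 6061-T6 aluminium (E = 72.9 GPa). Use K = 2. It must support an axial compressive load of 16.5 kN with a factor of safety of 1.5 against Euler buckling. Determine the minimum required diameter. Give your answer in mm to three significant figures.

d ≈ 73.2 mm

Required P_cr = n·P = 1.5 × 16.5 = 24.75 kN
L_e = K·L = 2 × 3.20 = 6.400 m
Required I = P_cr·L_e²/(π²E) = 2.475×10^4 × 6.400² / (π² × 7.29×10^10) = 1.409×10^-6 m⁴
I_req = 1.409×10^6 mm⁴
Solid circle: I = πd⁴/64  ⇒  d = (64I/π)^(1/4) = (64×1.409×10^6/π)^(1/4) = 73.2 mm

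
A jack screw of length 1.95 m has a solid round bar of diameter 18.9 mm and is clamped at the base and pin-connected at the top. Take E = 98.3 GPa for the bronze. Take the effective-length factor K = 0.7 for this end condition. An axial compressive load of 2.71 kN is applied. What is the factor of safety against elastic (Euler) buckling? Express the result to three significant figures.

I = πd⁴/64 = π×18.9⁴/64 = 6.264×10^3 mm⁴
I = 6.264×10^3 mm⁴ = 6.264×10^-9 m⁴
Effective length L_e = K·L = 0.7 × 1.95 = 1.365 m
P_cr = π²EI / L_e² = π² × 98.3×10⁹ × 6.264×10^-9 / 1.365² = 3.261×10^3 N
Factor of safety n = P_cr / P = 3.2614 / 2.71 = 1.20

n ≈ 1.20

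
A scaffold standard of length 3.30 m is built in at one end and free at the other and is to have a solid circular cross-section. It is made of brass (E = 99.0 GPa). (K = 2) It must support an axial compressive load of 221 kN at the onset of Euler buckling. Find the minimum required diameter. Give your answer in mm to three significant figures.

L_e = K·L = 2 × 3.30 = 6.600 m
Required I = P_cr·L_e²/(π²E) = 2.210×10^5 × 6.600² / (π² × 9.90×10^10) = 9.852×10^-6 m⁴
I_req = 9.852×10^6 mm⁴
Solid circle: I = πd⁴/64  ⇒  d = (64I/π)^(1/4) = (64×9.852×10^6/π)^(1/4) = 119 mm

d ≈ 119 mm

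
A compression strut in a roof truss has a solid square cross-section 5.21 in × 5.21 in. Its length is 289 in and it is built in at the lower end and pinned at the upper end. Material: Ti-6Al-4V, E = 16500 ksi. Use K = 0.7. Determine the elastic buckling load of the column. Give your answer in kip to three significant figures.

P_cr ≈ 244 kip

I = a⁴/12 = 5.21⁴/12 = 61.40 in⁴
Effective length L_e = K·L = 0.7 × 289 = 202.3 in
P_cr = π²EI / L_e² = π² × 16500×10³ × 61.40 / 202.3² = 2.443×10^5 lb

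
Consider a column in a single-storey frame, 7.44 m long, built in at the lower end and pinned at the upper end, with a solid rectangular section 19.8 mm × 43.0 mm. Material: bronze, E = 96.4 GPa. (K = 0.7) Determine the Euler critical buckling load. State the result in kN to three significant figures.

P_cr ≈ 0.976 kN

Buckling occurs about the weak axis: I_min = h·b³/12 with b = 19.8 mm (the shorter side).
I_min = 43.0×19.8³/12 = 2.782×10^4 mm⁴
I = 2.782×10^4 mm⁴ = 2.782×10^-8 m⁴
Effective length L_e = K·L = 0.7 × 7.44 = 5.208 m
P_cr = π²EI / L_e² = π² × 96.4×10⁹ × 2.782×10^-8 / 5.208² = 975.7 N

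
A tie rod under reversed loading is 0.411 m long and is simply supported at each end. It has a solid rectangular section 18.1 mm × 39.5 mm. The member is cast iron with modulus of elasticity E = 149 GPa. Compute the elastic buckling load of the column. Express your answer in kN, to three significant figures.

Buckling occurs about the weak axis: I_min = h·b³/12 with b = 18.1 mm (the shorter side).
I_min = 39.5×18.1³/12 = 1.952×10^4 mm⁴
I = 1.952×10^4 mm⁴ = 1.952×10^-8 m⁴
Effective length L_e = K·L = 1 × 0.411 = 0.4110 m
P_cr = π²EI / L_e² = π² × 149×10⁹ × 1.952×10^-8 / 0.4110² = 1.699×10^5 N

P_cr ≈ 170 kN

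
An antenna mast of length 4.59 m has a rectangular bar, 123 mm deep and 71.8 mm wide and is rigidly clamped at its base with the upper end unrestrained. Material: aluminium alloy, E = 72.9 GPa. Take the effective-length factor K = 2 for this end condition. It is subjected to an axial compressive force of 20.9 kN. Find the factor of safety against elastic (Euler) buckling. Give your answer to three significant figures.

n ≈ 1.55

Buckling occurs about the weak axis: I_min = h·b³/12 with b = 71.8 mm (the shorter side).
I_min = 123×71.8³/12 = 3.794×10^6 mm⁴
I = 3.794×10^6 mm⁴ = 3.794×10^-6 m⁴
Effective length L_e = K·L = 2 × 4.59 = 9.180 m
P_cr = π²EI / L_e² = π² × 72.9×10⁹ × 3.794×10^-6 / 9.180² = 3.239×10^4 N
Factor of safety n = P_cr / P = 32.392 / 20.9 = 1.55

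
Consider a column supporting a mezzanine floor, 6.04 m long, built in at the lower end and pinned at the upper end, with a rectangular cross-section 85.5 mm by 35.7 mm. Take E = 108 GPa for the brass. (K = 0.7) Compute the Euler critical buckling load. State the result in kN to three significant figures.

Buckling occurs about the weak axis: I_min = h·b³/12 with b = 35.7 mm (the shorter side).
I_min = 85.5×35.7³/12 = 3.242×10^5 mm⁴
I = 3.242×10^5 mm⁴ = 3.242×10^-7 m⁴
Effective length L_e = K·L = 0.7 × 6.04 = 4.228 m
P_cr = π²EI / L_e² = π² × 108×10⁹ × 3.242×10^-7 / 4.228² = 1.933×10^4 N

P_cr ≈ 19.3 kN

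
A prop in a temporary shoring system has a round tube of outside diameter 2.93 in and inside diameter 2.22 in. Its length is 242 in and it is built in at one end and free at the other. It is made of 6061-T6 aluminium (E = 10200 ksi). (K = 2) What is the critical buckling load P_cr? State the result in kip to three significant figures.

P_cr ≈ 1.04 kip

d_o = 2.93 in, d_i = 2.22 in
I = π(d_o⁴ − d_i⁴)/64 = π(2.93⁴ − 2.220⁴)/64 = 2.425 in⁴
Effective length L_e = K·L = 2 × 242 = 484.0 in
P_cr = π²EI / L_e² = π² × 10200×10³ × 2.425 / 484.0² = 1.042×10^3 lb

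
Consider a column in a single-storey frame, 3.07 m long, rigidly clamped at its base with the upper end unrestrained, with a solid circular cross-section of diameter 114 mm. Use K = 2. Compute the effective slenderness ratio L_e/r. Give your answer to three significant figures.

For a solid circle r = d/4 = 114/4 = 28.50 mm
L_e = K·L = 2 × 3.07 m = 6.140 m = 6140.0 mm
λ = L_e / r_min = 6140.0 / 28.50 = 215

λ ≈ 215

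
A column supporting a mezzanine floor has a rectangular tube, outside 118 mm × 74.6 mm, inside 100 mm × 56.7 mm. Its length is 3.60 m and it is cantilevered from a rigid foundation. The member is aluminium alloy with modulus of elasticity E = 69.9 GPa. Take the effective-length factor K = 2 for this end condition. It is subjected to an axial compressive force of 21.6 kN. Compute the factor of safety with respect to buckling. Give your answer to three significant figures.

Weak-axis I_min = (h_o·b_o³ − h_i·b_i³)/12 with b_o = 74.6, b_i = 56.70 mm (shorter outer/inner sides).
I_min = (118×74.6³ − 100.0×56.70³)/12 = 2.563×10^6 mm⁴
I = 2.563×10^6 mm⁴ = 2.563×10^-6 m⁴
Effective length L_e = K·L = 2 × 3.60 = 7.200 m
P_cr = π²EI / L_e² = π² × 69.9×10⁹ × 2.563×10^-6 / 7.200² = 3.411×10^4 N
Factor of safety n = P_cr / P = 34.113 / 21.6 = 1.58

n ≈ 1.58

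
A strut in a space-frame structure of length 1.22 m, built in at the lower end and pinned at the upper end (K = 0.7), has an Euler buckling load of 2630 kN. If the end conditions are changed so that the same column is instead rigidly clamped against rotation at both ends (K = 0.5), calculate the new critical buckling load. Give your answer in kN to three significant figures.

P_cr ∝ 1/K², so P_cr,new = P_cr,old × (K_old/K_new)² = 2630 × (0.7/0.5)²
= 2630 × 1.960 = 5150 kN

P_cr ≈ 5150 kN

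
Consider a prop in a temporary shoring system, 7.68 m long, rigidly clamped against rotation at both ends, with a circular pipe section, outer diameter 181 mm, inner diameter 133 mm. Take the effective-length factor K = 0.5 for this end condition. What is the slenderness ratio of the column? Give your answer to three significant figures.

λ ≈ 68.4

d_o = 181 mm, d_i = 133 mm
I = π(d_o⁴ − d_i⁴)/64 = π(181⁴ − 133.0⁴)/64 = 3.733×10^7 mm⁴
A = 1.184×10^4 mm²;  r_min = √(I/A) = √(3.733×10^7/1.184×10^4) = 56.15 mm
L_e = K·L = 0.5 × 7.68 m = 3.840 m = 3840.0 mm
λ = L_e / r_min = 3840.0 / 56.15 = 68.4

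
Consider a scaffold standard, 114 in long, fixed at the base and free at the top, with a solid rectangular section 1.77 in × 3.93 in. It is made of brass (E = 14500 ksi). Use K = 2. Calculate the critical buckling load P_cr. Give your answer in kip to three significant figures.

P_cr ≈ 5.00 kip

Buckling occurs about the weak axis: I_min = h·b³/12 with b = 1.77 in (the shorter side).
I_min = 3.93×1.77³/12 = 1.816 in⁴
Effective length L_e = K·L = 2 × 114 = 228.0 in
P_cr = π²EI / L_e² = π² × 14500×10³ × 1.816 / 228.0² = 5.000×10^3 lb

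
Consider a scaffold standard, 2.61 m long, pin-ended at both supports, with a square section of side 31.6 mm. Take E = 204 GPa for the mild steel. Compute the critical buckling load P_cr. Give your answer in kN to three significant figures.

I = a⁴/12 = 31.6⁴/12 = 8.309×10^4 mm⁴
I = 8.309×10^4 mm⁴ = 8.309×10^-8 m⁴
Effective length L_e = K·L = 1 × 2.61 = 2.610 m
P_cr = π²EI / L_e² = π² × 204×10⁹ × 8.309×10^-8 / 2.610² = 2.456×10^4 N

P_cr ≈ 24.6 kN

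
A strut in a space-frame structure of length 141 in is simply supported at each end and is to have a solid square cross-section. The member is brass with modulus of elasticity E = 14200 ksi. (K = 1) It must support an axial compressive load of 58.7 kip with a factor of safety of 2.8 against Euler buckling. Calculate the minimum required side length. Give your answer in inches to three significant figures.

Required P_cr = n·P = 2.8 × 58.7 = 164.4 kip
L_e = K·L = 1 × 141 = 141.0 in
Required I = P_cr·L_e²/(π²E) = 1.644×10^5 × 141.0² / (π² × 1.42×10^7) = 23.32 in⁴
Solid square: I = a⁴/12  ⇒  a = (12I)^(1/4) = (12×23.32)^(1/4) = 4.09 in

a ≈ 4.09 in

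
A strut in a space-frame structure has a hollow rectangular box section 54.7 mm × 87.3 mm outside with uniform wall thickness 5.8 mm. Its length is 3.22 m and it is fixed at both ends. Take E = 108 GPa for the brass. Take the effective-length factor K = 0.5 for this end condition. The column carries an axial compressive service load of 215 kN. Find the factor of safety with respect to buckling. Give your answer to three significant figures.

n ≈ 1.31

Inner dimensions: h_i = 87.3 − 2×5.8 = 75.70 mm, b_i = 54.7 − 2×5.8 = 43.10 mm
Weak-axis I_min = (h_o·b_o³ − h_i·b_i³)/12 with b_o = 54.7, b_i = 43.10 mm (shorter outer/inner sides).
I_min = (87.3×54.7³ − 75.70×43.10³)/12 = 6.856×10^5 mm⁴
I = 6.856×10^5 mm⁴ = 6.856×10^-7 m⁴
Effective length L_e = K·L = 0.5 × 3.22 = 1.610 m
P_cr = π²EI / L_e² = π² × 108×10⁹ × 6.856×10^-7 / 1.610² = 2.819×10^5 N
Factor of safety n = P_cr / P = 281.94 / 215 = 1.31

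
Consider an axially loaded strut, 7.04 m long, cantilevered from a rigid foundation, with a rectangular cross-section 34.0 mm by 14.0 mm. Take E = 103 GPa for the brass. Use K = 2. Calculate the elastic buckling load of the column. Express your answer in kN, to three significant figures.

Buckling occurs about the weak axis: I_min = h·b³/12 with b = 14.0 mm (the shorter side).
I_min = 34.0×14.0³/12 = 7.775×10^3 mm⁴
I = 7.775×10^3 mm⁴ = 7.775×10^-9 m⁴
Effective length L_e = K·L = 2 × 7.04 = 14.08 m
P_cr = π²EI / L_e² = π² × 103×10⁹ × 7.775×10^-9 / 14.08² = 39.87 N

P_cr ≈ 0.0399 kN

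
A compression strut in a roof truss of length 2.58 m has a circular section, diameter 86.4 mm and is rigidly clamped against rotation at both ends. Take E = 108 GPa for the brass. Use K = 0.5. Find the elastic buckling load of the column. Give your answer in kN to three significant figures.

I = πd⁴/64 = π×86.4⁴/64 = 2.735×10^6 mm⁴
I = 2.735×10^6 mm⁴ = 2.735×10^-6 m⁴
Effective length L_e = K·L = 0.5 × 2.58 = 1.290 m
P_cr = π²EI / L_e² = π² × 108×10⁹ × 2.735×10^-6 / 1.290² = 1.752×10^6 N

P_cr ≈ 1750 kN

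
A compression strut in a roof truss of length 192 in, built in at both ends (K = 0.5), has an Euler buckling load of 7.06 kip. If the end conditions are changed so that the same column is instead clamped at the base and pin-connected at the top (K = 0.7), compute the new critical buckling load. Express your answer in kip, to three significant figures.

P_cr ≈ 3.60 kip

P_cr ∝ 1/K², so P_cr,new = P_cr,old × (K_old/K_new)² = 7.06 × (0.5/0.7)²
= 7.06 × 0.5102 = 3.60 kip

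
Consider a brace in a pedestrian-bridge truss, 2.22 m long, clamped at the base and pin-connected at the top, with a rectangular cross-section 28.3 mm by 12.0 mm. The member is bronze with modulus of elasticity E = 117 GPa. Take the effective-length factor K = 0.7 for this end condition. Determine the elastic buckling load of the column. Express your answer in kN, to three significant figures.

Buckling occurs about the weak axis: I_min = h·b³/12 with b = 12.0 mm (the shorter side).
I_min = 28.3×12.0³/12 = 4.075×10^3 mm⁴
I = 4.075×10^3 mm⁴ = 4.075×10^-9 m⁴
Effective length L_e = K·L = 0.7 × 2.22 = 1.554 m
P_cr = π²EI / L_e² = π² × 117×10⁹ × 4.075×10^-9 / 1.554² = 1.949×10^3 N

P_cr ≈ 1.95 kN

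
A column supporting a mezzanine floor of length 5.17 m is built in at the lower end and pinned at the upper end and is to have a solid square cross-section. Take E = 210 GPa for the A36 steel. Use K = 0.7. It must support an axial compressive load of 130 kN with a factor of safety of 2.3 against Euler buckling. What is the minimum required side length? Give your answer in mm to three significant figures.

a ≈ 69.0 mm

Required P_cr = n·P = 2.3 × 130 = 299.0 kN
L_e = K·L = 0.7 × 5.17 = 3.619 m
Required I = P_cr·L_e²/(π²E) = 2.990×10^5 × 3.619² / (π² × 2.10×10^11) = 1.889×10^-6 m⁴
I_req = 1.889×10^6 mm⁴
Solid square: I = a⁴/12  ⇒  a = (12I)^(1/4) = (12×1.889×10^6)^(1/4) = 69.0 mm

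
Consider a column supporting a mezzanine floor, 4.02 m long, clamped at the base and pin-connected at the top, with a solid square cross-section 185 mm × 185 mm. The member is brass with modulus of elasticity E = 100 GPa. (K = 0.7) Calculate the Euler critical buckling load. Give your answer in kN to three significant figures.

P_cr ≈ 12200 kN

I = a⁴/12 = 185⁴/12 = 9.761×10^7 mm⁴
I = 9.761×10^7 mm⁴ = 9.761×10^-5 m⁴
Effective length L_e = K·L = 0.7 × 4.02 = 2.814 m
P_cr = π²EI / L_e² = π² × 100×10⁹ × 9.761×10^-5 / 2.814² = 1.217×10^7 N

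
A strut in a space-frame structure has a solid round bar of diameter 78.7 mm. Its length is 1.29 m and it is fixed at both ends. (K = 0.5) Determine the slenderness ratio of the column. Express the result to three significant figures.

λ ≈ 32.8

For a solid circle r = d/4 = 78.7/4 = 19.68 mm
L_e = K·L = 0.5 × 1.29 m = 0.6450 m = 645.00 mm
λ = L_e / r_min = 645.00 / 19.68 = 32.8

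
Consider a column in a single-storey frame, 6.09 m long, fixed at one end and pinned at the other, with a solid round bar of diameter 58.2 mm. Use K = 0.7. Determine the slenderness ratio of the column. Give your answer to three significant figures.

λ ≈ 293

For a solid circle r = d/4 = 58.2/4 = 14.55 mm
L_e = K·L = 0.7 × 6.09 m = 4.263 m = 4263.0 mm
λ = L_e / r_min = 4263.0 / 14.55 = 293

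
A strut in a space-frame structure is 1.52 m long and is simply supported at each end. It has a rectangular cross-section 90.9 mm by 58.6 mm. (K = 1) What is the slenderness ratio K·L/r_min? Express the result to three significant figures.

λ ≈ 89.9

Buckling occurs about the weak axis: I_min = h·b³/12 with b = 58.6 mm (the shorter side).
I_min = 90.9×58.6³/12 = 1.524×10^6 mm⁴
A = 5.327×10^3 mm²;  r_min = √(I/A) = √(1.524×10^6/5.327×10^3) = 16.92 mm
L_e = K·L = 1 × 1.52 m = 1.520 m = 1520.0 mm
λ = L_e / r_min = 1520.0 / 16.92 = 89.9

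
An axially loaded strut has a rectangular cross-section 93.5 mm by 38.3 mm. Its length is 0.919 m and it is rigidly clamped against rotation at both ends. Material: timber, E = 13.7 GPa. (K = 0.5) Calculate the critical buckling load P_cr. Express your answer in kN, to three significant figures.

Buckling occurs about the weak axis: I_min = h·b³/12 with b = 38.3 mm (the shorter side).
I_min = 93.5×38.3³/12 = 4.378×10^5 mm⁴
I = 4.378×10^5 mm⁴ = 4.378×10^-7 m⁴
Effective length L_e = K·L = 0.5 × 0.919 = 0.4595 m
P_cr = π²EI / L_e² = π² × 13.7×10⁹ × 4.378×10^-7 / 0.4595² = 2.803×10^5 N

P_cr ≈ 280 kN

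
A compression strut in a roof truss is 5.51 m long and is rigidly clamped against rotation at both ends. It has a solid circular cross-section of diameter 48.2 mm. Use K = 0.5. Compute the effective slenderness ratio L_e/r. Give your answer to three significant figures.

λ ≈ 229

For a solid circle r = d/4 = 48.2/4 = 12.05 mm
L_e = K·L = 0.5 × 5.51 m = 2.755 m = 2755.0 mm
λ = L_e / r_min = 2755.0 / 12.05 = 229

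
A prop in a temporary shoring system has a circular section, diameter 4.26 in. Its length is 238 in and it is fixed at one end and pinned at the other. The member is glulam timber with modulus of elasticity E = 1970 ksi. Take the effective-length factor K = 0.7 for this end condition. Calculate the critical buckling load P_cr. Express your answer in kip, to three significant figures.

I = πd⁴/64 = π×4.26⁴/64 = 16.17 in⁴
Effective length L_e = K·L = 0.7 × 238 = 166.6 in
P_cr = π²EI / L_e² = π² × 1970×10³ × 16.17 / 166.6² = 1.132×10^4 lb

P_cr ≈ 11.3 kip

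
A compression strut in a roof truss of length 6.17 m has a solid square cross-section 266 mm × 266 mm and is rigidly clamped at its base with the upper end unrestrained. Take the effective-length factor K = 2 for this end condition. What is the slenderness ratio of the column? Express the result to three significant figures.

I = a⁴/12 = 266⁴/12 = 4.172×10^8 mm⁴
A = 7.076×10^4 mm²;  r_min = √(I/A) = √(4.172×10^8/7.076×10^4) = 76.79 mm
L_e = K·L = 2 × 6.17 m = 12.34 m = 12340 mm
λ = L_e / r_min = 12340 / 76.79 = 161

λ ≈ 161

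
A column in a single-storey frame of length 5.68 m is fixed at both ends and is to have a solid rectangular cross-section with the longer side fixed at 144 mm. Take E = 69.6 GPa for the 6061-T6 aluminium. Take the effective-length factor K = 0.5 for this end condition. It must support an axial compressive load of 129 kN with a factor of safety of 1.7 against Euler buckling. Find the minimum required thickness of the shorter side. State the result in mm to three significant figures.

Required P_cr = n·P = 1.7 × 129 = 219.3 kN
L_e = K·L = 0.5 × 5.68 = 2.840 m
Required I = P_cr·L_e²/(π²E) = 2.193×10^5 × 2.840² / (π² × 6.96×10^10) = 2.575×10^-6 m⁴
I_req = 2.575×10^6 mm⁴
Rectangle, weak axis: I_min = h·b³/12 with h = 144 mm fixed  ⇒  b = (12I/h)^(1/3) = 59.9 mm

b ≈ 59.9 mm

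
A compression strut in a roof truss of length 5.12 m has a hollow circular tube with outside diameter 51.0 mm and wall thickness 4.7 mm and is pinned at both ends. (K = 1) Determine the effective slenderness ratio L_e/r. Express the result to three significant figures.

λ ≈ 311

Inner diameter d_i = 51.0 − 2×4.7 = 41.60 mm
I = π(d_o⁴ − d_i⁴)/64 = π(51.0⁴ − 41.60⁴)/64 = 1.851×10^5 mm⁴
A = 683.6 mm²;  r_min = √(I/A) = √(1.851×10^5/683.6) = 16.45 mm
L_e = K·L = 1 × 5.12 m = 5.120 m = 5120.0 mm
λ = L_e / r_min = 5120.0 / 16.45 = 311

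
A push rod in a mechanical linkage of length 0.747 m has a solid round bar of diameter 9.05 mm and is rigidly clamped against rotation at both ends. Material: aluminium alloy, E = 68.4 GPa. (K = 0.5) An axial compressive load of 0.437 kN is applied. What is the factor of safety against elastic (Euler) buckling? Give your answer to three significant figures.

I = πd⁴/64 = π×9.05⁴/64 = 329.3 mm⁴
I = 329.3 mm⁴ = 3.293×10^-10 m⁴
Effective length L_e = K·L = 0.5 × 0.747 = 0.3735 m
P_cr = π²EI / L_e² = π² × 68.4×10⁹ × 3.293×10^-10 / 0.3735² = 1.593×10^3 N
Factor of safety n = P_cr / P = 1.5935 / 0.437 = 3.65

n ≈ 3.65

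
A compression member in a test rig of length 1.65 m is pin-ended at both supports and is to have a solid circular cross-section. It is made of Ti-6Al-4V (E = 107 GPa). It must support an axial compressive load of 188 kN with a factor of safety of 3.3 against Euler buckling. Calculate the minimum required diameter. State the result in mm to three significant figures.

d ≈ 75.6 mm

Required P_cr = n·P = 3.3 × 188 = 620.4 kN
L_e = K·L = 1 × 1.65 = 1.650 m
Required I = P_cr·L_e²/(π²E) = 6.204×10^5 × 1.650² / (π² × 1.07×10^11) = 1.599×10^-6 m⁴
I_req = 1.599×10^6 mm⁴
Solid circle: I = πd⁴/64  ⇒  d = (64I/π)^(1/4) = (64×1.599×10^6/π)^(1/4) = 75.6 mm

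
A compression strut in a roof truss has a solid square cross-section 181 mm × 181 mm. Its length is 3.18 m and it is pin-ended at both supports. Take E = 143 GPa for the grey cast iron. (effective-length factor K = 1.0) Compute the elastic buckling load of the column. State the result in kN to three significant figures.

P_cr ≈ 12500 kN

I = a⁴/12 = 181⁴/12 = 8.944×10^7 mm⁴
I = 8.944×10^7 mm⁴ = 8.944×10^-5 m⁴
Effective length L_e = K·L = 1 × 3.18 = 3.180 m
P_cr = π²EI / L_e² = π² × 143×10⁹ × 8.944×10^-5 / 3.180² = 1.248×10^7 N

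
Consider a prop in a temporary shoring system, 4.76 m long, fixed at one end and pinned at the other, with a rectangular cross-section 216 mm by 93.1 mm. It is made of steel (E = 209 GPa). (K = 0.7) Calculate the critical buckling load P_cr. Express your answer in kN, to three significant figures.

Buckling occurs about the weak axis: I_min = h·b³/12 with b = 93.1 mm (the shorter side).
I_min = 216×93.1³/12 = 1.453×10^7 mm⁴
I = 1.453×10^7 mm⁴ = 1.453×10^-5 m⁴
Effective length L_e = K·L = 0.7 × 4.76 = 3.332 m
P_cr = π²EI / L_e² = π² × 209×10⁹ × 1.453×10^-5 / 3.332² = 2.699×10^6 N

P_cr ≈ 2700 kN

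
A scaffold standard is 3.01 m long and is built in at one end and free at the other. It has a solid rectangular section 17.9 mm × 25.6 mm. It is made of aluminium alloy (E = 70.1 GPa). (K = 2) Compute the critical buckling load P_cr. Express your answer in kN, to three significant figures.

Buckling occurs about the weak axis: I_min = h·b³/12 with b = 17.9 mm (the shorter side).
I_min = 25.6×17.9³/12 = 1.224×10^4 mm⁴
I = 1.224×10^4 mm⁴ = 1.224×10^-8 m⁴
Effective length L_e = K·L = 2 × 3.01 = 6.020 m
P_cr = π²EI / L_e² = π² × 70.1×10⁹ × 1.224×10^-8 / 6.020² = 233.6 N

P_cr ≈ 0.234 kN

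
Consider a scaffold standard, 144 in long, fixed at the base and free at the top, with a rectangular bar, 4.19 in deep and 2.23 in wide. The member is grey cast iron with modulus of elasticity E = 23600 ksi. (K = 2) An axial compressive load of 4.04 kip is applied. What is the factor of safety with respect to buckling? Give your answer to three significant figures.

Buckling occurs about the weak axis: I_min = h·b³/12 with b = 2.23 in (the shorter side).
I_min = 4.19×2.23³/12 = 3.872 in⁴
Effective length L_e = K·L = 2 × 144 = 288.0 in
P_cr = π²EI / L_e² = π² × 23600×10³ × 3.872 / 288.0² = 1.087×10^4 lb
Factor of safety n = P_cr / P = 10.874 / 4.04 = 2.69

n ≈ 2.69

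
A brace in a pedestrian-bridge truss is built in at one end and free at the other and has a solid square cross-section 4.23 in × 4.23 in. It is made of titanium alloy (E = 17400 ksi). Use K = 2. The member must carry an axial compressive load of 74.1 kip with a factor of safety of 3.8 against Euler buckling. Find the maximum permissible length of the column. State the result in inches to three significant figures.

L_max ≈ 63.8 in

I = a⁴/12 = 4.23⁴/12 = 26.68 in⁴
Required critical load P_cr = n·P = 3.8 × 74.1 = 281.6 kip = 2.816×10^5 lb
From P_cr = π²EI/(K·L)²:  L = (1/K)·√(π²EI/P_cr) = (1/2)·√(π²×1.74×10^7×26.68/2.816×10^5)
L = 63.8 in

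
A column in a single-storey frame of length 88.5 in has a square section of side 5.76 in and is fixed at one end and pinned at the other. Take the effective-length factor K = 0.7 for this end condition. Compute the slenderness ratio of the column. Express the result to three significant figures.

λ ≈ 37.3

I = a⁴/12 = 5.76⁴/12 = 91.73 in⁴
A = 33.18 in²;  r_min = √(I/A) = √(91.73/33.18) = 1.663 in
L_e = K·L = 0.7 × 88.5 = 61.95 in
λ = L_e / r_min = 61.950 / 1.663 = 37.3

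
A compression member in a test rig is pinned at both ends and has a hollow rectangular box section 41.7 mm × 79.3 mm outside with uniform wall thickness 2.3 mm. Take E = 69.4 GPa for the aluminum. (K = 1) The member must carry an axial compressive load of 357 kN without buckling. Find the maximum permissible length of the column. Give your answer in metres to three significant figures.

L_max ≈ 0.556 m

Inner dimensions: h_i = 79.3 − 2×2.3 = 74.70 mm, b_i = 41.7 − 2×2.3 = 37.10 mm
Weak-axis I_min = (h_o·b_o³ − h_i·b_i³)/12 with b_o = 41.7, b_i = 37.10 mm (shorter outer/inner sides).
I_min = (79.3×41.7³ − 74.70×37.10³)/12 = 1.613×10^5 mm⁴
I = 1.613×10^-7 m⁴
At the buckling limit P_cr = P = 3.570×10^5 N
From P_cr = π²EI/(K·L)²:  L = (1/K)·√(π²EI/P_cr) = (1/1)·√(π²×6.94×10^10×1.613×10^-7/3.570×10^5)
L = 0.556 m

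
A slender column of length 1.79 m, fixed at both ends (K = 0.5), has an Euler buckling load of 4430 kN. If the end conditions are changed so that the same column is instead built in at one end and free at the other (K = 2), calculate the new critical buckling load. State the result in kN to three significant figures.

P_cr ≈ 277 kN

P_cr ∝ 1/K², so P_cr,new = P_cr,old × (K_old/K_new)² = 4430 × (0.5/2)²
= 4430 × 0.06250 = 277 kN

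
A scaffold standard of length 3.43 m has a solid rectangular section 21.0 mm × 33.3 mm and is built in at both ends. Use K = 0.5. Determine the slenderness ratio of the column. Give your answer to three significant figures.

λ ≈ 283

For a rectangle r_min = b/√12 = 21.0/√12 = 6.062 mm
L_e = K·L = 0.5 × 3.43 m = 1.715 m = 1715.0 mm
λ = L_e / r_min = 1715.0 / 6.062 = 283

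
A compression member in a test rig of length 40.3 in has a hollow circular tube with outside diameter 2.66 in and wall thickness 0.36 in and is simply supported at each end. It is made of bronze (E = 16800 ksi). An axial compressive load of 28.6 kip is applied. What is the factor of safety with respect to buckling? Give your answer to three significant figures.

Inner diameter d_i = 2.66 − 2×0.36 = 1.940 in
I = π(d_o⁴ − d_i⁴)/64 = π(2.66⁴ − 1.940⁴)/64 = 1.762 in⁴
Effective length L_e = K·L = 1 × 40.3 = 40.30 in
P_cr = π²EI / L_e² = π² × 16800×10³ × 1.762 / 40.30² = 1.799×10^5 lb
Factor of safety n = P_cr / P = 179.91 / 28.6 = 6.29

n ≈ 6.29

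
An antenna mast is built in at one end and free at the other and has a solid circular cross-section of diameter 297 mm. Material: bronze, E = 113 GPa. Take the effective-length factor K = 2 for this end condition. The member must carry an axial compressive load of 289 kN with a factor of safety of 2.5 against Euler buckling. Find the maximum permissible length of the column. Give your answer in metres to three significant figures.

I = πd⁴/64 = π×297⁴/64 = 3.819×10^8 mm⁴
I = 3.819×10^-4 m⁴
Required critical load P_cr = n·P = 2.5 × 289 = 722.5 kN = 7.225×10^5 N
From P_cr = π²EI/(K·L)²:  L = (1/K)·√(π²EI/P_cr) = (1/2)·√(π²×1.13×10^11×3.819×10^-4/7.225×10^5)
L = 12.1 m

L_max ≈ 12.1 m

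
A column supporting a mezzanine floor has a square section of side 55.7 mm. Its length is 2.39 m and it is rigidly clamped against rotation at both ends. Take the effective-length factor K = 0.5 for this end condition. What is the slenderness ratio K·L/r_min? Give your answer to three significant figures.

λ ≈ 74.3

For a square r = a/√12 = 55.7/√12 = 16.08 mm
L_e = K·L = 0.5 × 2.39 m = 1.195 m = 1195.0 mm
λ = L_e / r_min = 1195.0 / 16.08 = 74.3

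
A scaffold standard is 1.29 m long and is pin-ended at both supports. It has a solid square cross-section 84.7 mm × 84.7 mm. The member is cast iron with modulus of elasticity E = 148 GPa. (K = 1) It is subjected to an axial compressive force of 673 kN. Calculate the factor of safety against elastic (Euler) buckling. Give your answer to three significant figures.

n ≈ 5.59

I = a⁴/12 = 84.7⁴/12 = 4.289×10^6 mm⁴
I = 4.289×10^6 mm⁴ = 4.289×10^-6 m⁴
Effective length L_e = K·L = 1 × 1.29 = 1.290 m
P_cr = π²EI / L_e² = π² × 148×10⁹ × 4.289×10^-6 / 1.290² = 3.765×10^6 N
Factor of safety n = P_cr / P = 3764.7 / 673 = 5.59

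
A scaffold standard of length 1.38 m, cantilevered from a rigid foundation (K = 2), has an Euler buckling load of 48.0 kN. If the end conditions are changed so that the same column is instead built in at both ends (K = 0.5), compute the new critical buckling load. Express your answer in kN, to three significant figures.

P_cr ≈ 768 kN

P_cr ∝ 1/K², so P_cr,new = P_cr,old × (K_old/K_new)² = 48.0 × (2/0.5)²
= 48.0 × 16.00 = 768 kN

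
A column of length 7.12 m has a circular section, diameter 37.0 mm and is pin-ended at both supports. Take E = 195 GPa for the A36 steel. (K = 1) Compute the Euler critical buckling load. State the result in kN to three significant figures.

I = πd⁴/64 = π×37.0⁴/64 = 9.200×10^4 mm⁴
I = 9.200×10^4 mm⁴ = 9.200×10^-8 m⁴
Effective length L_e = K·L = 1 × 7.12 = 7.120 m
P_cr = π²EI / L_e² = π² × 195×10⁹ × 9.200×10^-8 / 7.120² = 3.493×10^3 N

P_cr ≈ 3.49 kN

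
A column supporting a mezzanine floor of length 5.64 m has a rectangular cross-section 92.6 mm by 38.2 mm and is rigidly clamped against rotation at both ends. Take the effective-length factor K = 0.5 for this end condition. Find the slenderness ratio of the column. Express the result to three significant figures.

λ ≈ 256

For a rectangle r_min = b/√12 = 38.2/√12 = 11.03 mm
L_e = K·L = 0.5 × 5.64 m = 2.820 m = 2820.0 mm
λ = L_e / r_min = 2820.0 / 11.03 = 256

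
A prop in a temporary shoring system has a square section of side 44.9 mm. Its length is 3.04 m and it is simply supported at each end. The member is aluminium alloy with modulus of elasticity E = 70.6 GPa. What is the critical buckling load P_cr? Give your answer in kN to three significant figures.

I = a⁴/12 = 44.9⁴/12 = 3.387×10^5 mm⁴
I = 3.387×10^5 mm⁴ = 3.387×10^-7 m⁴
Effective length L_e = K·L = 1 × 3.04 = 3.040 m
P_cr = π²EI / L_e² = π² × 70.6×10⁹ × 3.387×10^-7 / 3.040² = 2.554×10^4 N

P_cr ≈ 25.5 kN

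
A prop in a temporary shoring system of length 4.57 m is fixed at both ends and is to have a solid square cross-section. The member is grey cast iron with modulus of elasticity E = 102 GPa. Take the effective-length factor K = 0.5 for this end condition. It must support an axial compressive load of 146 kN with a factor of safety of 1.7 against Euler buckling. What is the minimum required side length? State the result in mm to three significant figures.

Required P_cr = n·P = 1.7 × 146 = 248.2 kN
L_e = K·L = 0.5 × 4.57 = 2.285 m
Required I = P_cr·L_e²/(π²E) = 2.482×10^5 × 2.285² / (π² × 1.02×10^11) = 1.287×10^-6 m⁴
I_req = 1.287×10^6 mm⁴
Solid square: I = a⁴/12  ⇒  a = (12I)^(1/4) = (12×1.287×10^6)^(1/4) = 62.7 mm

a ≈ 62.7 mm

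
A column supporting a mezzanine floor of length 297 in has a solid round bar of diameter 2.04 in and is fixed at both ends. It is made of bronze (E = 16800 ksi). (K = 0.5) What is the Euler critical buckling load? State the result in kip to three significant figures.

I = πd⁴/64 = π×2.04⁴/64 = 0.8501 in⁴
Effective length L_e = K·L = 0.5 × 297 = 148.5 in
P_cr = π²EI / L_e² = π² × 16800×10³ × 0.8501 / 148.5² = 6.392×10^3 lb

P_cr ≈ 6.39 kip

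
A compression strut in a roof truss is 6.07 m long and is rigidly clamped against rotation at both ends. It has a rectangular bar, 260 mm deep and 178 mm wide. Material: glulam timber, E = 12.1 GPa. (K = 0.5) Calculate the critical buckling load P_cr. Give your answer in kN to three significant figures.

Buckling occurs about the weak axis: I_min = h·b³/12 with b = 178 mm (the shorter side).
I_min = 260×178³/12 = 1.222×10^8 mm⁴
I = 1.222×10^8 mm⁴ = 1.222×10^-4 m⁴
Effective length L_e = K·L = 0.5 × 6.07 = 3.035 m
P_cr = π²EI / L_e² = π² × 12.1×10⁹ × 1.222×10^-4 / 3.035² = 1.584×10^6 N

P_cr ≈ 1580 kN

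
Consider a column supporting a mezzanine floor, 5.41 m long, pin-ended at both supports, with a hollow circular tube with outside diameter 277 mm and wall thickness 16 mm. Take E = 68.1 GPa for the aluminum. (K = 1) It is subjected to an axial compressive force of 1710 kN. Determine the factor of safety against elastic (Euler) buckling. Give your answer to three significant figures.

n ≈ 1.51

Inner diameter d_i = 277 − 2×16 = 245.0 mm
I = π(d_o⁴ − d_i⁴)/64 = π(277⁴ − 245.0⁴)/64 = 1.121×10^8 mm⁴
I = 1.121×10^8 mm⁴ = 1.121×10^-4 m⁴
Effective length L_e = K·L = 1 × 5.41 = 5.410 m
P_cr = π²EI / L_e² = π² × 68.1×10⁹ × 1.121×10^-4 / 5.410² = 2.575×10^6 N
Factor of safety n = P_cr / P = 2575.0 / 1710 = 1.51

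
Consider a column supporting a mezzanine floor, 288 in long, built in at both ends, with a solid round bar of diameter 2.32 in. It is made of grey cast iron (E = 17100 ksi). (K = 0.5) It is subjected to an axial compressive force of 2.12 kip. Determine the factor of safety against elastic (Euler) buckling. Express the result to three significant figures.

I = πd⁴/64 = π×2.32⁴/64 = 1.422 in⁴
Effective length L_e = K·L = 0.5 × 288 = 144.0 in
P_cr = π²EI / L_e² = π² × 17100×10³ × 1.422 / 144.0² = 1.157×10^4 lb
Factor of safety n = P_cr / P = 11.574 / 2.12 = 5.46

n ≈ 5.46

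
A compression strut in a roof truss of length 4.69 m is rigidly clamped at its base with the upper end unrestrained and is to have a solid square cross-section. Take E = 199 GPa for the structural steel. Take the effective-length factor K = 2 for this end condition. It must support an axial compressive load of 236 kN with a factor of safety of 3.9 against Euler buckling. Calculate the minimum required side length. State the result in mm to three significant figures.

a ≈ 149 mm

Required P_cr = n·P = 3.9 × 236 = 920.4 kN
L_e = K·L = 2 × 4.69 = 9.380 m
Required I = P_cr·L_e²/(π²E) = 9.204×10^5 × 9.380² / (π² × 1.99×10^11) = 4.123×10^-5 m⁴
I_req = 4.123×10^7 mm⁴
Solid square: I = a⁴/12  ⇒  a = (12I)^(1/4) = (12×4.123×10^7)^(1/4) = 149 mm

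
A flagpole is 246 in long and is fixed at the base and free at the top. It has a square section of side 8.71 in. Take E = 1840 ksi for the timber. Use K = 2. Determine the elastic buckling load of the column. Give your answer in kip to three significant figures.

P_cr ≈ 36.0 kip

I = a⁴/12 = 8.71⁴/12 = 479.6 in⁴
Effective length L_e = K·L = 2 × 246 = 492.0 in
P_cr = π²EI / L_e² = π² × 1840×10³ × 479.6 / 492.0² = 3.598×10^4 lb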